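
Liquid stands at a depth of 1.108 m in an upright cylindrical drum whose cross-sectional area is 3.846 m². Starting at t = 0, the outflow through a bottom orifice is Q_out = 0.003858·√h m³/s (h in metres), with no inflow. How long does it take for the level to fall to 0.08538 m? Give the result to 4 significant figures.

1516 s

With no inflow, A dh/dt = −0.003858 √h.
Separate and integrate: 2(√h − √h₀) = −(0.003858/A) t.
t = 2A(√h₀ − √h)/0.003858 = 2·3.846·(√1.108 − √0.08538)/0.003858
  = 7.69200 × (1.05262 − 0.292199) / 0.003858 = 1516.10 s.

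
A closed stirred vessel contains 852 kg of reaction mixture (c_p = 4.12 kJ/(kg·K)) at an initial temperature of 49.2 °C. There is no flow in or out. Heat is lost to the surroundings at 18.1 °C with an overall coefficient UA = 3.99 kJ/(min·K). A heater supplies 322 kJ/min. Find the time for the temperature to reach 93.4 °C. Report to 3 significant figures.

1950 min

Unsteady energy balance on the tank contents: M c_p dT/dt = −UA(T − T_amb) + Q̇.
τ = M c_p/UA = 879.76 min; T_ss = T_amb + Q̇/UA = 18.1 + 322/3.99 = 98.802 °C.
T(t) = T_ss + (T₀ − T_ss)e^(−t/τ); set T = 93.4:
t = −τ ln[(T − T_ss)/(T₀ − T_ss)] = −879.76 · ln(0.10890) = 1950.7 min.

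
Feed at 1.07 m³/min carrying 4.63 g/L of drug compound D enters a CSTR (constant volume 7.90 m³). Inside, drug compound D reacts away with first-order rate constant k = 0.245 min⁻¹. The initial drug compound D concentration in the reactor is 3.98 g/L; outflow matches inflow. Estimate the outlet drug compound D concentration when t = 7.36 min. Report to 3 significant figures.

1.79 g/L

Accumulation = in − out − consumed: V dC/dt = Q C_in − Q C − k V C.
This is linear with rate a = Q/V + k = 0.38044 min⁻¹.
C_ss = Q C_in/(Q + kV) = 1.6483 g/L; C(t) = C_ss + (C₀ − C_ss) e^(−a t).
C(7.36) = 1.6483 + (2.3317)·e^(−0.38044·7.36) = 1.6483 + (2.3317)·0.060806 = 1.7901 g/L.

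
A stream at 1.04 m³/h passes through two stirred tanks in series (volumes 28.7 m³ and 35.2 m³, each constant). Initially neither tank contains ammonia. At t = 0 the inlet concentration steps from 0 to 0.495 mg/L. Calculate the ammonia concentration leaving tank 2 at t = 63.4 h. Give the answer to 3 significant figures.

0.303 mg/L

Time constants: τᵢ = Vᵢ/Q for each well-mixed tank.
τ₁ = 28.7/1.04 = 27.596 h; τ₂ = 35.2/1.04 = 33.846 h.
Tank 1: C₁ = C_in(1 − e^(−t/τ₁)). Tank 2 (τ₁ ≠ τ₂): C₂ = C_in[1 − (τ₁ e^(−t/τ₁) − τ₂ e^(−t/τ₂))/(τ₁ − τ₂)].
At t = 63.4: e^(−t/τ₁) = 0.10052, e^(−t/τ₂) = 0.15363.
C₂ = 0.495·[1 − (27.596·0.10052 − 33.846·0.15363)/(-6.2500)] = 0.495·0.61184 = 0.30286 mg/L.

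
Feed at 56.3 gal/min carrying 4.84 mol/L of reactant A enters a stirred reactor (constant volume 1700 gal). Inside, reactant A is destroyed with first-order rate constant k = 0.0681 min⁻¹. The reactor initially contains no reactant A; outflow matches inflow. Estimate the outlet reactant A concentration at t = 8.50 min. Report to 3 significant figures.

0.914 mol/L

V dC/dt = Q(C_in − C) − k V C.
This is linear with rate a = Q/V + k = 0.10122 min⁻¹.
C_ss = Q C_in/(Q + kV) = 1.5836 mol/L; C(t) = C_ss + (C₀ − C_ss) e^(−a t).
C(8.50) = 1.5836 + (-1.5836)·e^(−0.10122·8.50) = 1.5836 + (-1.5836)·0.42301 = 0.91372 mol/L.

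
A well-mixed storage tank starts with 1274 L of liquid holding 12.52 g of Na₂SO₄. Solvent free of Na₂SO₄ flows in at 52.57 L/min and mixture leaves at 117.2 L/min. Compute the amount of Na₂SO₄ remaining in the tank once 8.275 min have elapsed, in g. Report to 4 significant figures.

Let m(t) be the amount of Na₂SO₄. Volume: V(t) = V₀ + (Q_in − Q_out) t = 1274 − 64.6300 t; V(8.275) = 739.187 L.
Solute balance: dm/dt = 0 − Q_out C = −Q_out m/V(t).
dm/m = −Q_out dt/(V₀ − 64.6300 t); integrating gives ln(m/m₀) = −(Q_out/(Q_in−Q_out)) ln(V/V₀).
m = m₀ (V₀/V)^(Q_out/(Q_in−Q_out)) = 12.52 × (1274/739.187)^(-1.81340) = 4.66540 g.

4.665 g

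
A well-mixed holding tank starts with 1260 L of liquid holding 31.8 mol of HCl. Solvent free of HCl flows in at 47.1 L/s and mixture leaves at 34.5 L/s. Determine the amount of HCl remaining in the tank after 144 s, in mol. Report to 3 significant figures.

2.77 mol

Total volume: dV/dt = Q_in − Q_out = 12.600 L/s, so V(t) = 1260 + 12.600 t and V(144) = 3074.4 L.
No HCl enters, so dm/dt = −Q_out · (m/V).
Separate: dm/m = −Q_out dt/V(t) ⇒ ln(m/m₀) = −(Q_out/(Q_in−Q_out)) ln(V/V₀).
m = m₀ (V₀/V)^(Q_out/(Q_in−Q_out)) = 31.8 × (1260/3074.4)^(2.7381) = 2.7651 mol.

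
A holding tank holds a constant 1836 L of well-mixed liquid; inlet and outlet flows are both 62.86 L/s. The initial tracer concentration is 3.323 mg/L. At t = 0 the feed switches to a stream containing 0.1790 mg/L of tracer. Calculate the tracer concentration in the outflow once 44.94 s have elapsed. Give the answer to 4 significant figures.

0.8539 mg/L

Mass balance on the solute (V constant): V dC/dt = Q(C_in − C).
So dC/dt = (C_in − C)/τ with τ = V/Q = 1836/62.86 = 29.2078 s.
Solution: C(t) = C_in + (C₀ − C_in) e^(−t/τ).
C(44.94) = 0.1790 + (3.323 − 0.1790)·e^(−44.94/29.2078) = 0.1790 + (3.14400)·0.214675 = 0.853937 mg/L.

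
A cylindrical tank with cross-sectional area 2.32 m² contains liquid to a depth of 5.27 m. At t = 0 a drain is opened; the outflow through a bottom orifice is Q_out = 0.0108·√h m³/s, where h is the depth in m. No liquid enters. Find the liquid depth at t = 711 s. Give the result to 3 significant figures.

With no inflow, A dh/dt = −0.0108 √h.
Separate and integrate: 2(√h − √h₀) = −(0.0108/A) t.
√h = √5.27 − 0.0108·711/(2·2.32) = 2.2956 − 1.6549 = 0.64073.
h = 0.64073² = 0.41054 m.

0.411 m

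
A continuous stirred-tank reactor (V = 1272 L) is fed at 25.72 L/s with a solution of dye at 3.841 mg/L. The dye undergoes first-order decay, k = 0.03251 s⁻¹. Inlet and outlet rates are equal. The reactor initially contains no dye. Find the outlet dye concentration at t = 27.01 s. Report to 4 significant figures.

Species balance: V dC/dt = Q C_in − Q C − k V C.
This is linear with rate a = Q/V + k = 0.0527301 s⁻¹.
C_ss = Q C_in/(Q + kV) = 1.47289 mg/L; C(t) = C_ss + (C₀ − C_ss) e^(−a t).
C(27.01) = 1.47289 + (-1.47289)·e^(−0.0527301·27.01) = 1.47289 + (-1.47289)·0.240691 = 1.11838 mg/L.

1.118 mg/L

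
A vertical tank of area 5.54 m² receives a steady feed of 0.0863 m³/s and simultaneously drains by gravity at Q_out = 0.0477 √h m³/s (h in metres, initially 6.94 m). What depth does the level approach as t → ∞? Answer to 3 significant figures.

3.27 m

Level balance: A dh/dt = 0.0863 − 0.0477 √h. Setting dh/dt = 0:
Q_in = 0.0477 √h_ss ⇒ √h_ss = 0.0863/0.0477 = 1.8092.
h_ss = 1.8092² = 3.2733 m. (Since h₀ = 6.94 m > h_ss, the level will fall toward this value.)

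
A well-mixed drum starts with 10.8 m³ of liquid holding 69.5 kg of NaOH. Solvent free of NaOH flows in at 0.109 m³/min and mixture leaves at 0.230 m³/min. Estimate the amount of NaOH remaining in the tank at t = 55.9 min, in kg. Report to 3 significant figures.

Total volume: dV/dt = Q_in − Q_out = -0.12100 m³/min, so V(t) = 10.8 − 0.12100 t and V(55.9) = 4.0361 m³.
Solute balance: dm/dt = 0 − Q_out C = −Q_out m/V(t).
dm/m = −Q_out dt/(V₀ − 0.12100 t); integrating gives ln(m/m₀) = −(Q_out/(Q_in−Q_out)) ln(V/V₀).
m = m₀ (V₀/V)^(Q_out/(Q_in−Q_out)) = 69.5 × (10.8/4.0361)^(-1.9008) = 10.702 kg.

10.7 kg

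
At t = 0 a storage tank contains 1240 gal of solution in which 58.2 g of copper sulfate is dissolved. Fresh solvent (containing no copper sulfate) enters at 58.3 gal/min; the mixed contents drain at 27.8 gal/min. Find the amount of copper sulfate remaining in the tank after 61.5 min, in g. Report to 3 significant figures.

Let m(t) be the amount of copper sulfate. Volume: V(t) = V₀ + (Q_in − Q_out) t = 1240 + 30.500 t; V(61.5) = 3115.8 gal.
No copper sulfate enters, so dm/dt = −Q_out · (m/V).
dm/m = −Q_out dt/(V₀ + 30.500 t); integrating gives ln(m/m₀) = −(Q_out/(Q_in−Q_out)) ln(V/V₀).
m = m₀ (V₀/V)^(Q_out/(Q_in−Q_out)) = 58.2 × (1240/3115.8)^(0.91148) = 25.131 g.

25.1 g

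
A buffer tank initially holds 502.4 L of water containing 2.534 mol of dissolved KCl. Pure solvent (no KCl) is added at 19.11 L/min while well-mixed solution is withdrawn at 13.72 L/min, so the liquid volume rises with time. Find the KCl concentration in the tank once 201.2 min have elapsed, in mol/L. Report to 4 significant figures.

8.547e-05 mol/L

Total volume: dV/dt = Q_in − Q_out = 5.39000 L/min, so V(t) = 502.4 + 5.39000 t and V(201.2) = 1586.87 L.
Species balance (pure solvent in): dm/dt = −Q_out · m/V(t).
dm/m = −Q_out dt/(V₀ + 5.39000 t); integrating gives ln(m/m₀) = −(Q_out/(Q_in−Q_out)) ln(V/V₀).
m = m₀ (V₀/V)^(Q_out/(Q_in−Q_out)) = 2.534 × (502.4/1586.87)^(2.54545) = 0.135636 mol.
C = m/V = 0.135636/1586.87 = 8.54739e-05 mol/L.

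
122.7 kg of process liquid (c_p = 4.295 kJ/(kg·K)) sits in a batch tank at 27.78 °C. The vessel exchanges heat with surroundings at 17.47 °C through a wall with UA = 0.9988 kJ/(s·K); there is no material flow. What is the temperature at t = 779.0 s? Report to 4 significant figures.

First-law balance (no shaft work): M c_p dT/dt = −UA(T − T_amb).
dT/dt = (T_ss − T)/τ with T_ss = T_amb = 17.4700 °C, τ = M c_p/UA = 122.7·4.295/0.9988 = 527.630 s.
T approaches T_ss exponentially: T(t) = T_ss + (T₀ − T_ss) e^(−t/τ).
T(779.0) = 17.4700 + (10.3100)·0.228455 = 19.8254 °C.

19.83 °C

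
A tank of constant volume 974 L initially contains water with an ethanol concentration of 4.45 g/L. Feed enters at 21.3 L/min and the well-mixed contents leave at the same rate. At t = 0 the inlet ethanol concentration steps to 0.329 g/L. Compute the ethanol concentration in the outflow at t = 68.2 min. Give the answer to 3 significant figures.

1.26 g/L

Unsteady species balance (constant V, well mixed): V dC/dt = Q(C_in − C).
So dC/dt = (C_in − C)/τ with τ = V/Q = 974/21.3 = 45.728 min.
Solution: C(t) = C_in + (C₀ − C_in) e^(−t/τ).
C(68.2) = 0.329 + (4.45 − 0.329)·e^(−68.2/45.728) = 0.329 + (4.1210)·0.22505 = 1.2564 g/L.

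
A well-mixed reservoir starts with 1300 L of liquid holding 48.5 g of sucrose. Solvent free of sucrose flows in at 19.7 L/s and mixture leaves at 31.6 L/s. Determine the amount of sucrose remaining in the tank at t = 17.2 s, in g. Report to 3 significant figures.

30.8 g

Total volume: dV/dt = Q_in − Q_out = -11.900 L/s, so V(t) = 1300 − 11.900 t and V(17.2) = 1095.3 L.
Solute balance: dm/dt = 0 − Q_out C = −Q_out m/V(t).
dm/m = −Q_out dt/(V₀ − 11.900 t); integrating gives ln(m/m₀) = −(Q_out/(Q_in−Q_out)) ln(V/V₀).
m = m₀ (V₀/V)^(Q_out/(Q_in−Q_out)) = 48.5 × (1300/1095.3)^(-2.6555) = 30.773 g.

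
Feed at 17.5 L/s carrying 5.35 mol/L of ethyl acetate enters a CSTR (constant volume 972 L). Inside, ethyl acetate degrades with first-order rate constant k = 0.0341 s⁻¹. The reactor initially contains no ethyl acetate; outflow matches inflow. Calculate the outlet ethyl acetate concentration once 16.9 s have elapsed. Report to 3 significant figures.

V dC/dt = Q(C_in − C) − k V C.
dC/dt = (Q/V) C_in − (Q/V + k) C; effective rate a = Q/V + k = 0.018004 + 0.0341 = 0.052104 s⁻¹.
C_ss = Q C_in/(Q + kV) = 1.8486 mol/L; C(t) = C_ss + (C₀ − C_ss) e^(−a t).
C(16.9) = 1.8486 + (-1.8486)·e^(−0.052104·16.9) = 1.8486 + (-1.8486)·0.41455 = 1.0823 mol/L.

1.08 mol/L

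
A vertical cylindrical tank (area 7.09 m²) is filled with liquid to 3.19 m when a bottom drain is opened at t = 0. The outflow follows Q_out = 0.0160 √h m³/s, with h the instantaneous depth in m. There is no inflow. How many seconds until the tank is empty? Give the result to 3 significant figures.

A dh/dt = −Q_out = −0.0160 √h.
∫ h^(−1/2) dh = −(0.0160/A) ∫ dt, giving 2√h = 2√h₀ − (0.0160/A) t.
Set h = 0: 2√h₀ = (0.0160/A) t_empty ⇒ t_empty = 2A√h₀/0.0160.
t_empty = 2·7.09·√3.19/0.0160 = 14.180·1.7861/0.0160 = 1582.9 s.

1580 s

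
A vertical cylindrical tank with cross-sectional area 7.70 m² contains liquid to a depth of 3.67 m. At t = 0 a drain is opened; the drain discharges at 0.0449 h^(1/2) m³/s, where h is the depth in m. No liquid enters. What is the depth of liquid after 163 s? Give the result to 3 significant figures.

With no inflow, A dh/dt = −0.0449 √h.
∫ h^(−1/2) dh = −(0.0449/A) ∫ dt, giving 2√h = 2√h₀ − (0.0449/A) t.
√h = √3.67 − 0.0449·163/(2·7.70) = 1.9157 − 0.47524 = 1.4405.
h = 1.4405² = 2.0750 m.

2.07 m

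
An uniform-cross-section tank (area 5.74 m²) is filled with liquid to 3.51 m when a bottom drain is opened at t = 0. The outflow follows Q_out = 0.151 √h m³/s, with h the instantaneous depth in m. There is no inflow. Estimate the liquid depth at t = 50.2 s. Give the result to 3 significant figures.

A dh/dt = −Q_out = −0.151 √h.
∫ h^(−1/2) dh = −(0.151/A) ∫ dt, giving 2√h = 2√h₀ − (0.151/A) t.
√h = √3.51 − 0.151·50.2/(2·5.74) = 1.8735 − 0.66030 = 1.2132.
h = 1.2132² = 1.4719 m.

1.47 m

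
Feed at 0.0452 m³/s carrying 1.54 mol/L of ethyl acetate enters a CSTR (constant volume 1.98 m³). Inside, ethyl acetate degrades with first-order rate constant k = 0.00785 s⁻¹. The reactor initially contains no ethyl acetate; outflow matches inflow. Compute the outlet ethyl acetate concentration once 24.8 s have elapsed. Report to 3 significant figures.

0.610 mol/L

Accumulation = in − out − consumed: V dC/dt = Q C_in − Q C − k V C.
This is linear with rate a = Q/V + k = 0.030678 s⁻¹.
C_ss = Q C_in/(Q + kV) = 1.1459 mol/L; C(t) = C_ss + (C₀ − C_ss) e^(−a t).
C(24.8) = 1.1459 + (-1.1459)·e^(−0.030678·24.8) = 1.1459 + (-1.1459)·0.46728 = 0.61046 mol/L.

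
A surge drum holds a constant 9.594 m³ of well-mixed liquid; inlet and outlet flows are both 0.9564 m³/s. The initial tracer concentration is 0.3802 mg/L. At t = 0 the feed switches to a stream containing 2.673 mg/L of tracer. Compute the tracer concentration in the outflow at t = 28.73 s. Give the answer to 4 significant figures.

Mass balance on the solute (V constant): V dC/dt = Q(C_in − C).
Time constant τ = V/Q = 9.594/0.9564 = 10.0314 s.
Solution: C(t) = C_in + (C₀ − C_in) e^(−t/τ).
C(28.73) = 2.673 + (0.3802 − 2.673)·e^(−28.73/10.0314) = 2.673 + (-2.29280)·0.0570392 = 2.54222 mg/L.

2.542 mg/L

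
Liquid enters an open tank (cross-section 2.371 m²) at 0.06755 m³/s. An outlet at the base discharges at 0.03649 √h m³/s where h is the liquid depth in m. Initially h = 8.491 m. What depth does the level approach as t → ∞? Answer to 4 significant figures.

3.427 m

A dh/dt = Q_in − 0.03649 √h. Steady state requires inflow = outflow:
Q_in = 0.03649 √h_ss ⇒ √h_ss = 0.06755/0.03649 = 1.85119.
h_ss = 1.85119² = 3.42691 m. (Since h₀ = 8.491 m > h_ss, the level will fall toward this value.)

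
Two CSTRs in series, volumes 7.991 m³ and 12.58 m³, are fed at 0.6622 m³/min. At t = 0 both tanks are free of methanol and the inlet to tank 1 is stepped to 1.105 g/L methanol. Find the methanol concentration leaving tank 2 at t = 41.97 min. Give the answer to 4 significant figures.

Species balance on tank i: dCᵢ/dt = (Cᵢ₋₁ − Cᵢ)/τᵢ with τᵢ = Vᵢ/Q.
τ₁ = 7.991/0.6622 = 12.0674 min; τ₂ = 12.58/0.6622 = 18.9973 min.
Solving the cascade with C₁(0)=C₂(0)=0 gives C₂(t) = C_in[1 − (τ₁ e^(−t/τ₁) − τ₂ e^(−t/τ₂))/(τ₁ − τ₂)].
At t = 41.97: e^(−t/τ₁) = 0.0308697, e^(−t/τ₂) = 0.109781.
C₂ = 1.105·[1 − (12.0674·0.0308697 − 18.9973·0.109781)/(-6.92993)] = 1.105·0.752806 = 0.831851 g/L.

0.8319 g/L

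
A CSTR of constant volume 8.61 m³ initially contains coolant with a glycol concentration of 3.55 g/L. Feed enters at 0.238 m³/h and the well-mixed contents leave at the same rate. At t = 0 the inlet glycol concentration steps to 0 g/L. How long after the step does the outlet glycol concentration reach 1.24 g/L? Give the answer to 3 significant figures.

38.1 h

Species balance on the tank: V dC/dt = Q(C_in − C), so τ = V/Q = 36.176 h.
C(t) = C_in + (C₀ − C_in) e^(−t/τ). Set C = 1.24 and solve for t:
e^(−t/τ) = (C − C_in)/(C₀ − C_in) = (1.24 − 0)/(3.55 − 0) = 0.34930
t = −τ ln(…) = 36.176 × 1.0518 = 38.052 h.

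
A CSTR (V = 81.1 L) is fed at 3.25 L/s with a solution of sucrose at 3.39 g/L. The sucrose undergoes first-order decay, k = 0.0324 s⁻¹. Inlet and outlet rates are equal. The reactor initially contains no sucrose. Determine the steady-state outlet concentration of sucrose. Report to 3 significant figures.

1.87 g/L

Species balance: V dC/dt = Q C_in − Q C − k V C.
At steady state: 0 = Q C_in − (Q + kV) C_ss, so C_ss = Q C_in/(Q + kV).
C_ss = 3.25·3.39/(3.25 + 0.0324·81.1) = 11.018/5.8776 = 1.8745 g/L.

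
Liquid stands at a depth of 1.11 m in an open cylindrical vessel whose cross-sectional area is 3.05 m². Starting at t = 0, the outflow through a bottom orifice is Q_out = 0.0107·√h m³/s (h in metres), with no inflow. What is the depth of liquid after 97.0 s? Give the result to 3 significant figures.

Accumulation of liquid (constant cross-section A): A dh/dt = −0.0107 √h.
Separate and integrate: 2(√h − √h₀) = −(0.0107/A) t.
√h = √1.11 − 0.0107·97.0/(2·3.05) = 1.0536 − 0.17015 = 0.88342.
h = 0.88342² = 0.78043 m.

0.780 m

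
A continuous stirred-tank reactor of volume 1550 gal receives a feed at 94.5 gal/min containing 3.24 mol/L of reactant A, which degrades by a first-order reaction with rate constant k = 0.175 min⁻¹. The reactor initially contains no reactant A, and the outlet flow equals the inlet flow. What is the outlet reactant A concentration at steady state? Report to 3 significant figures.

0.837 mol/L

V dC/dt = Q(C_in − C) − k V C.
At steady state: 0 = Q C_in − (Q + kV) C_ss, so C_ss = Q C_in/(Q + kV).
C_ss = 94.5·3.24/(94.5 + 0.175·1550) = 306.18/365.75 = 0.83713 mol/L.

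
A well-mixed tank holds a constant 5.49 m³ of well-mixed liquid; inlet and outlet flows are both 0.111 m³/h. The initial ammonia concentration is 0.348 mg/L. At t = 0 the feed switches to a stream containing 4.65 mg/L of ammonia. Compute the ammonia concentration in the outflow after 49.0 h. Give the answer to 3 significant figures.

Mass balance on the solute (V constant): V dC/dt = Q(C_in − C).
Time constant τ = V/Q = 5.49/0.111 = 49.459 h.
Integrating: C(t) = C_in + (C₀ − C_in) e^(−t/τ).
C(49.0) = 4.65 + (0.348 − 4.65)·e^(−49.0/49.459) = 4.65 + (-4.3020)·0.37131 = 3.0526 mg/L.

3.05 mg/L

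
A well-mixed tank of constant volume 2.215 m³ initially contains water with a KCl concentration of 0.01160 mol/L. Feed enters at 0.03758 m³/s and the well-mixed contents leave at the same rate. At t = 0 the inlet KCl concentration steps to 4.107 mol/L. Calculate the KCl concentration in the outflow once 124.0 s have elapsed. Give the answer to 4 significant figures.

3.607 mol/L

Mass balance on the solute (V constant): V dC/dt = Q(C_in − C).
Rewrite as dC/dt + C/τ = C_in/τ, τ = V/Q = 58.9409 s.
C approaches C_in exponentially: C(t) = C_in + (C₀ − C_in) e^(−t/τ).
C(124.0) = 4.107 + (0.01160 − 4.107)·e^(−124.0/58.9409) = 4.107 + (-4.09540)·0.121992 = 3.60739 mol/L.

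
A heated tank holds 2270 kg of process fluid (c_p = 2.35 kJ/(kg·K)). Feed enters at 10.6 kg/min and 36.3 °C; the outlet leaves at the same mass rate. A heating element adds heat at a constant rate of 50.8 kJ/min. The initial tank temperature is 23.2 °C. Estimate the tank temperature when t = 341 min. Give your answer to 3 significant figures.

35.3 °C

Unsteady energy balance on the tank contents: M c_p dT/dt = ṁ c_p (T_in − T) + 50.8.
Rearrange: dT/dt = (T_ss − T)/τ with τ = M/ṁ = 214.15 min and T_ss = T_in + Q̇/(ṁ c_p) = 38.339 °C.
Integrating: T(t) = T_ss + (T₀ − T_ss) e^(−t/τ).
T(341) = 38.339 + (-15.139)·e^(−341/214.15) = 38.339 + (-15.139)·0.20345 = 35.259 °C.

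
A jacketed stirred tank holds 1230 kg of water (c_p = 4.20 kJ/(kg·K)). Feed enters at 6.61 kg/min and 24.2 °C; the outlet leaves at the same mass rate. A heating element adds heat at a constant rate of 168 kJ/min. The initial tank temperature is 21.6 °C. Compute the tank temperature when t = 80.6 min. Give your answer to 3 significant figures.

24.6 °C

M c_p dT/dt = ṁ c_p (T_in − T) + Q̇.
Rearrange: dT/dt = (T_ss − T)/τ with τ = M/ṁ = 186.08 min and T_ss = T_in + Q̇/(ṁ c_p) = 30.251 °C.
T approaches T_ss exponentially: T(t) = T_ss + (T₀ − T_ss) e^(−t/τ).
T(80.6) = 30.251 + (-8.6514)·e^(−80.6/186.08) = 30.251 + (-8.6514)·0.64847 = 24.641 °C.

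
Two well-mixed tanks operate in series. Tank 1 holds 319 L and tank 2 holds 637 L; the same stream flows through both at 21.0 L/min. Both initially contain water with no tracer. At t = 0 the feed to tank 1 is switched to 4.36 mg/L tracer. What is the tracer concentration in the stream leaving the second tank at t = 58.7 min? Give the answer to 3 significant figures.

3.19 mg/L

Time constants: τᵢ = Vᵢ/Q for each well-mixed tank.
τ₁ = 319/21.0 = 15.190 min; τ₂ = 637/21.0 = 30.333 min.
Solving the cascade with C₁(0)=C₂(0)=0 gives C₂(t) = C_in[1 − (τ₁ e^(−t/τ₁) − τ₂ e^(−t/τ₂))/(τ₁ − τ₂)].
At t = 58.7: e^(−t/τ₁) = 0.020978, e^(−t/τ₂) = 0.14440.
C₂ = 4.36·[1 − (15.190·0.020978 − 30.333·0.14440)/(-15.143)] = 4.36·0.73179 = 3.1906 mg/L.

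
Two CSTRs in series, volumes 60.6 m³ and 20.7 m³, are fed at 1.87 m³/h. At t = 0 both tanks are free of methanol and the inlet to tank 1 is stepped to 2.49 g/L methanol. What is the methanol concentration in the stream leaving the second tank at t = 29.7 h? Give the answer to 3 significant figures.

Species balance on tank i: dCᵢ/dt = (Cᵢ₋₁ − Cᵢ)/τᵢ with τᵢ = Vᵢ/Q.
τ₁ = 60.6/1.87 = 32.406 h; τ₂ = 20.7/1.87 = 11.070 h.
Solving the cascade with C₁(0)=C₂(0)=0 gives C₂(t) = C_in[1 − (τ₁ e^(−t/τ₁) − τ₂ e^(−t/τ₂))/(τ₁ − τ₂)].
At t = 29.7: e^(−t/τ₁) = 0.39992, e^(−t/τ₂) = 0.068355.
C₂ = 2.49·[1 − (32.406·0.39992 − 11.070·0.068355)/(21.337)] = 2.49·0.42806 = 1.0659 g/L.

1.07 g/L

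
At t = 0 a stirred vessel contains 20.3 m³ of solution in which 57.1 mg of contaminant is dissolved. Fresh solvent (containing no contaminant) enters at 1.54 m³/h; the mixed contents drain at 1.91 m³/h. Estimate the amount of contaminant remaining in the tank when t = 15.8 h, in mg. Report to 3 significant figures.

9.89 mg

Total volume: dV/dt = Q_in − Q_out = -0.37000 m³/h, so V(t) = 20.3 − 0.37000 t and V(15.8) = 14.454 m³.
Solute balance: dm/dt = 0 − Q_out C = −Q_out m/V(t).
dm/m = −Q_out dt/(V₀ − 0.37000 t); integrating gives ln(m/m₀) = −(Q_out/(Q_in−Q_out)) ln(V/V₀).
m = m₀ (V₀/V)^(Q_out/(Q_in−Q_out)) = 57.1 × (20.3/14.454)^(-5.1622) = 9.8895 mg.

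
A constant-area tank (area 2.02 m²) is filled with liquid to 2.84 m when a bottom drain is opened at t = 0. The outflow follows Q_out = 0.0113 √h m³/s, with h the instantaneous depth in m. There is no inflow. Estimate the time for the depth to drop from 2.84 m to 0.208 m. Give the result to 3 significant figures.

439 s

With no inflow, A dh/dt = −0.0113 √h.
Separate and integrate: 2(√h − √h₀) = −(0.0113/A) t.
t = 2A(√h₀ − √h)/0.0113 = 2·2.02·(√2.84 − √0.208)/0.0113
  = 4.0400 × (1.6852 − 0.45607) / 0.0113 = 439.45 s.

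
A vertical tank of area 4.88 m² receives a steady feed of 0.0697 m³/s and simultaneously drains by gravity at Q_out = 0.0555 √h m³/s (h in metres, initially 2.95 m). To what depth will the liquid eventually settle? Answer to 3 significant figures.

A dh/dt = Q_in − 0.0555 √h. Steady state requires inflow = outflow:
Q_in = 0.0555 √h_ss ⇒ √h_ss = 0.0697/0.0555 = 1.2559.
h_ss = 1.2559² = 1.5772 m. (Since h₀ = 2.95 m > h_ss, the level will fall toward this value.)

1.58 m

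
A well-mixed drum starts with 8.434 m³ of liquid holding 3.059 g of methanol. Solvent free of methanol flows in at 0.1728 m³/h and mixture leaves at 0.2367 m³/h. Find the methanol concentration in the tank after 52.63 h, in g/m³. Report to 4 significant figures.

0.09163 g/m³

Total volume: dV/dt = Q_in − Q_out = -0.0639000 m³/h, so V(t) = 8.434 − 0.0639000 t and V(52.63) = 5.07094 m³.
Species balance (pure solvent in): dm/dt = −Q_out · m/V(t).
dm/m = −Q_out dt/(V₀ − 0.0639000 t); integrating gives ln(m/m₀) = −(Q_out/(Q_in−Q_out)) ln(V/V₀).
m = m₀ (V₀/V)^(Q_out/(Q_in−Q_out)) = 3.059 × (8.434/5.07094)^(-3.70423) = 0.464676 g.
C = m/V = 0.464676/5.07094 = 0.0916350 g/m³.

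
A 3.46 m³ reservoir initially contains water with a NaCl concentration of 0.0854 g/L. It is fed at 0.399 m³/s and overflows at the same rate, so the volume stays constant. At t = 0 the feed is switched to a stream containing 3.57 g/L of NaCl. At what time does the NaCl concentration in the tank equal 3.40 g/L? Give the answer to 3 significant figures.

Unsteady species balance (constant V, well mixed): V dC/dt = Q(C_in − C), so τ = V/Q = 8.6717 s.
C(t) = C_in + (C₀ − C_in) e^(−t/τ). Set C = 3.40 and solve for t:
e^(−t/τ) = (C − C_in)/(C₀ − C_in) = (3.40 − 3.57)/(0.0854 − 3.57) = 0.048786
t = −τ ln(…) = 8.6717 × 3.0203 = 26.191 s.

26.2 s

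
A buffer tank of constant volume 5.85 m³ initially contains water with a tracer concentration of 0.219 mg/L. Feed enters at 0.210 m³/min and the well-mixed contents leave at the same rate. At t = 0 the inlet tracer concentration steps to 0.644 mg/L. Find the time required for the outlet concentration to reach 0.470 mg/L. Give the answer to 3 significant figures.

Unsteady species balance (constant V, well mixed): V dC/dt = Q(C_in − C), so τ = V/Q = 27.857 min.
C(t) = C_in + (C₀ − C_in) e^(−t/τ). Set C = 0.470 and solve for t:
e^(−t/τ) = (C − C_in)/(C₀ − C_in) = (0.470 − 0.644)/(0.219 − 0.644) = 0.40941
t = −τ ln(…) = 27.857 × 0.89303 = 24.877 min.

24.9 min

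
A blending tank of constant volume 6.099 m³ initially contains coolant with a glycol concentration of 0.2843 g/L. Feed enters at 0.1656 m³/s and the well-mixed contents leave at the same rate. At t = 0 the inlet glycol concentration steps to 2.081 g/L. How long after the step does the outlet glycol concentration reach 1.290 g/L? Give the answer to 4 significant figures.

30.22 s

Species balance: V dC/dt = Q(C_in − C) ⇒ τ = V/Q = 36.8297 s.
C(t) = C_in + (C₀ − C_in) e^(−t/τ). Set C = 1.290 and solve for t:
e^(−t/τ) = (C − C_in)/(C₀ − C_in) = (1.290 − 2.081)/(0.2843 − 2.081) = 0.440252
t = −τ ln(…) = 36.8297 × 0.820409 = 30.2154 s.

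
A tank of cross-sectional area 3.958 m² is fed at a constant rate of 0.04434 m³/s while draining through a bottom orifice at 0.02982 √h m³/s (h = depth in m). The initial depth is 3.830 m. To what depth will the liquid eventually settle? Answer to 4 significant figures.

Level balance: A dh/dt = 0.04434 − 0.02982 √h. Setting dh/dt = 0:
Q_in = 0.02982 √h_ss ⇒ √h_ss = 0.04434/0.02982 = 1.48692.
h_ss = 1.48692² = 2.21094 m. (Since h₀ = 3.830 m > h_ss, the level will fall toward this value.)

2.211 m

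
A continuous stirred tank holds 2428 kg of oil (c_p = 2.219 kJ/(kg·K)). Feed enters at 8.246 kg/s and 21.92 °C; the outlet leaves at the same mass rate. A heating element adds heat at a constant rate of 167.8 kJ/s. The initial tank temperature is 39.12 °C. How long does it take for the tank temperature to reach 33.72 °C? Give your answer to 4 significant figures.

328.7 s

M c_p dT/dt = ṁ c_p (T_in − T) + Q̇.
τ = M/ṁ = 294.446 s; T_ss = T_in + Q̇/(ṁ c_p) = 31.0905 °C.
T(t) = T_ss + (T₀ − T_ss) e^(−t/τ). Set T = 33.72:
e^(−t/τ) = (33.72 − 31.0905)/(39.12 − 31.0905) = 0.327483
t = −294.446 · ln(0.327483) = 328.696 s.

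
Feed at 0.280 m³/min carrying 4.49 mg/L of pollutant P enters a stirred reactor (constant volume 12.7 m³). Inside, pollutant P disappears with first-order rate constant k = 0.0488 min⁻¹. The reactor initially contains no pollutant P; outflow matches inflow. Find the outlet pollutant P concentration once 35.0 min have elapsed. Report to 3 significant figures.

Accumulation = in − out − consumed: V dC/dt = Q C_in − Q C − k V C.
dC/dt = (Q/V) C_in − (Q/V + k) C; effective rate a = Q/V + k = 0.022047 + 0.0488 = 0.070847 min⁻¹.
C_ss = Q C_in/(Q + kV) = 1.3973 mg/L; C(t) = C_ss + (C₀ − C_ss) e^(−a t).
C(35.0) = 1.3973 + (-1.3973)·e^(−0.070847·35.0) = 1.3973 + (-1.3973)·0.083772 = 1.2802 mg/L.

1.28 mg/L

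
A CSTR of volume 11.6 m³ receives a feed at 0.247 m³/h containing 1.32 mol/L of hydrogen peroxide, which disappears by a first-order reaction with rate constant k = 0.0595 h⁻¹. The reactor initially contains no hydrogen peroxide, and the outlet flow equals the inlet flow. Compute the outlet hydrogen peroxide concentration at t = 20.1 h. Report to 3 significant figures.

0.279 mol/L

Accumulation = in − out − consumed: V dC/dt = Q C_in − Q C − k V C.
This is linear with rate a = Q/V + k = 0.080793 h⁻¹.
C_ss = Q C_in/(Q + kV) = 0.34789 mol/L; C(t) = C_ss + (C₀ − C_ss) e^(−a t).
C(20.1) = 0.34789 + (-0.34789)·e^(−0.080793·20.1) = 0.34789 + (-0.34789)·0.19712 = 0.27931 mol/L.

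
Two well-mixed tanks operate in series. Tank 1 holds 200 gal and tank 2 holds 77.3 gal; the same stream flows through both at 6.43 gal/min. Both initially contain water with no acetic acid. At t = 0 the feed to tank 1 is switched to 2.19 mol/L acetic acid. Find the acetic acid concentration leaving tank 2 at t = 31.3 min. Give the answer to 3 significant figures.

Species balance on tank i: dCᵢ/dt = (Cᵢ₋₁ − Cᵢ)/τᵢ with τᵢ = Vᵢ/Q.
τ₁ = 200/6.43 = 31.104 min; τ₂ = 77.3/6.43 = 12.022 min.
Tank 1: C₁ = C_in(1 − e^(−t/τ₁)). Tank 2 (τ₁ ≠ τ₂): C₂ = C_in[1 − (τ₁ e^(−t/τ₁) − τ₂ e^(−t/τ₂))/(τ₁ − τ₂)].
At t = 31.3: e^(−t/τ₁) = 0.36557, e^(−t/τ₂) = 0.074006.
C₂ = 2.19·[1 − (31.104·0.36557 − 12.022·0.074006)/(19.082)] = 2.19·0.45075 = 0.98713 mol/L.

0.987 mol/L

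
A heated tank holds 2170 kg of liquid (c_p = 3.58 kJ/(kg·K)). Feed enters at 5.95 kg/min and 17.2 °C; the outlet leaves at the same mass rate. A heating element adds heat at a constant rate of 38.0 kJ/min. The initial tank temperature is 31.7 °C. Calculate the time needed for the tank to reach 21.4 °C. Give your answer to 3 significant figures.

606 min

M c_p dT/dt = ṁ c_p (T_in − T) + Q̇.
τ = M/ṁ = 364.71 min; T_ss = T_in + Q̇/(ṁ c_p) = 18.984 °C.
T(t) = T_ss + (T₀ − T_ss) e^(−t/τ). Set T = 21.4:
e^(−t/τ) = (21.4 − 18.984)/(31.7 − 18.984) = 0.19000
t = −364.71 · ln(0.19000) = 605.68 min.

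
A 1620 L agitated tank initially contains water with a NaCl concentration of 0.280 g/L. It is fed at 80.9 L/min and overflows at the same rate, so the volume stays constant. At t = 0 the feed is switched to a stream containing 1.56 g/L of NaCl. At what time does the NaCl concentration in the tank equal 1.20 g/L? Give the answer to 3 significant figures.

Species balance: V dC/dt = Q(C_in − C) ⇒ τ = V/Q = 20.025 min.
C(t) = C_in + (C₀ − C_in) e^(−t/τ). Set C = 1.20 and solve for t:
e^(−t/τ) = (C − C_in)/(C₀ − C_in) = (1.20 − 1.56)/(0.280 − 1.56) = 0.28125
t = −τ ln(…) = 20.025 × 1.2685 = 25.402 min.

25.4 min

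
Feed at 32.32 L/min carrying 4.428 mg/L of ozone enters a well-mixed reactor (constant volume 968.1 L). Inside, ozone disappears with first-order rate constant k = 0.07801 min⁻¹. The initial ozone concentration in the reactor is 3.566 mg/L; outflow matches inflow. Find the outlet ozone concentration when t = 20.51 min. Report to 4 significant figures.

1.555 mg/L

Accumulation = in − out − consumed: V dC/dt = Q C_in − Q C − k V C.
This is linear with rate a = Q/V + k = 0.111395 min⁻¹.
C_ss = Q C_in/(Q + kV) = 1.32707 mg/L; C(t) = C_ss + (C₀ − C_ss) e^(−a t).
C(20.51) = 1.32707 + (2.23893)·e^(−0.111395·20.51) = 1.32707 + (2.23893)·0.101803 = 1.55500 mg/L.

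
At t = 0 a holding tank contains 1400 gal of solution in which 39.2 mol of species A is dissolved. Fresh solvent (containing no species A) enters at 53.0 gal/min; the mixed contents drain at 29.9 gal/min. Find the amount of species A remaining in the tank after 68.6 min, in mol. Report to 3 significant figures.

14.7 mol

Total volume: dV/dt = Q_in − Q_out = 23.100 gal/min, so V(t) = 1400 + 23.100 t and V(68.6) = 2984.7 gal.
No species A enters, so dm/dt = −Q_out · (m/V).
dm/m = −Q_out dt/(V₀ + 23.100 t); integrating gives ln(m/m₀) = −(Q_out/(Q_in−Q_out)) ln(V/V₀).
m = m₀ (V₀/V)^(Q_out/(Q_in−Q_out)) = 39.2 × (1400/2984.7)^(1.2944) = 14.714 mol.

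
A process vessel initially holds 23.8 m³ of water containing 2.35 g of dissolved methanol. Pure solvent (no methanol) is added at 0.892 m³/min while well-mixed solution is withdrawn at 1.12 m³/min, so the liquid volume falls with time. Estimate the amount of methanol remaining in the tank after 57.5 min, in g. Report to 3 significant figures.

0.0461 g

Total volume: dV/dt = Q_in − Q_out = -0.22800 m³/min, so V(t) = 23.8 − 0.22800 t and V(57.5) = 10.690 m³.
Solute balance: dm/dt = 0 − Q_out C = −Q_out m/V(t).
Separate: dm/m = −Q_out dt/V(t) ⇒ ln(m/m₀) = −(Q_out/(Q_in−Q_out)) ln(V/V₀).
m = m₀ (V₀/V)^(Q_out/(Q_in−Q_out)) = 2.35 × (23.8/10.690)^(-4.9123) = 0.046085 g.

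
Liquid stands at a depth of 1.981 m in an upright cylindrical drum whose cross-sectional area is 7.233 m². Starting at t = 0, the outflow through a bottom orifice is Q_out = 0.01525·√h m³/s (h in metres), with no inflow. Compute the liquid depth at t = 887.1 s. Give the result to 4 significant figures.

0.2231 m

A dh/dt = −Q_out = −0.01525 √h.
Separate and integrate: 2(√h − √h₀) = −(0.01525/A) t.
√h = √1.981 − 0.01525·887.1/(2·7.233) = 1.40748 − 0.935177 = 0.472303.
h = 0.472303² = 0.223070 m.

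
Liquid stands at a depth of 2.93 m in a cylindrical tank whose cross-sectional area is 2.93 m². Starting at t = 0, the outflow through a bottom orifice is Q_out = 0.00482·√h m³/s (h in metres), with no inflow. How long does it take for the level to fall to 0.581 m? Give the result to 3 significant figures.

Volume balance on the tank: A dh/dt = −0.00482 √h.
This is separable: 2 d(√h)/dt = −0.00482/A, so √h = √h₀ − (0.00482/(2A)) t.
t = 2A(√h₀ − √h)/0.00482 = 2·2.93·(√2.93 − √0.581)/0.00482
  = 5.8600 × (1.7117 − 0.76223) / 0.00482 = 1154.4 s.

1150 s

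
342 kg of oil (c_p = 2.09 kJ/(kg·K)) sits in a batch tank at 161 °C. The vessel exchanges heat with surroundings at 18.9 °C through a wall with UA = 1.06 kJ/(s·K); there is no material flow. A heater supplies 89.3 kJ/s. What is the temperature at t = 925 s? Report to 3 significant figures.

118 °C

M c_p dT/dt = −UA(T − T_amb) + Q̇.
dT/dt = (T_ss − T)/τ with T_ss = T_amb + Q̇/UA = 18.9 + 89.3/1.06 = 103.15 °C, τ = M c_p/UA = 342·2.09/1.06 = 674.32 s.
Solution: T(t) = T_ss + (T₀ − T_ss) e^(−t/τ).
T(925) = 103.15 + (57.855)·0.25366 = 117.82 °C.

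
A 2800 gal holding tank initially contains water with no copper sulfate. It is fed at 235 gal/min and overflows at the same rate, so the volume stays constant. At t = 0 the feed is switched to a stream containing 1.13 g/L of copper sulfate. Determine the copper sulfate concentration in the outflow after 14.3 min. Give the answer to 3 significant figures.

0.790 g/L

Mass balance on the solute (V constant): V dC/dt = Q(C_in − C).
Rewrite as dC/dt + C/τ = C_in/τ, τ = V/Q = 11.915 min.
This is linear first-order; C(t) = C_in + (C₀ − C_in) e^(−t/τ).
C(14.3) = 1.13 + (0 − 1.13)·e^(−14.3/11.915) = 1.13 + (-1.1300)·0.30114 = 0.78971 g/L.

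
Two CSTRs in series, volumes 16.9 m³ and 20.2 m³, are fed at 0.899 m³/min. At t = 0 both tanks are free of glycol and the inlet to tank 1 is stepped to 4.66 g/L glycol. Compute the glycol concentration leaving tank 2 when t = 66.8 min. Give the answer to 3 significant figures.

Time constants: τᵢ = Vᵢ/Q for each well-mixed tank.
τ₁ = 16.9/0.899 = 18.799 min; τ₂ = 20.2/0.899 = 22.469 min.
Solving the cascade with C₁(0)=C₂(0)=0 gives C₂(t) = C_in[1 − (τ₁ e^(−t/τ₁) − τ₂ e^(−t/τ₂))/(τ₁ − τ₂)].
At t = 66.8: e^(−t/τ₁) = 0.028626, e^(−t/τ₂) = 0.051153.
C₂ = 4.66·[1 − (18.799·0.028626 − 22.469·0.051153)/(-3.6707)] = 4.66·0.83348 = 3.8840 g/L.

3.88 g/L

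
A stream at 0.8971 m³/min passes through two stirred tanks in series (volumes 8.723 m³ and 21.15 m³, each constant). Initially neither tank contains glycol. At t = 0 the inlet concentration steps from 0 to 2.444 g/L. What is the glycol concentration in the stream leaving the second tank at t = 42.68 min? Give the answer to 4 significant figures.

1.785 g/L

Each tank obeys Vᵢ dCᵢ/dt = Q(Cᵢ₋₁ − Cᵢ), so τᵢ = Vᵢ/Q.
τ₁ = 8.723/0.8971 = 9.72355 min; τ₂ = 21.15/0.8971 = 23.5760 min.
Solving the cascade with C₁(0)=C₂(0)=0 gives C₂(t) = C_in[1 − (τ₁ e^(−t/τ₁) − τ₂ e^(−t/τ₂))/(τ₁ − τ₂)].
At t = 42.68: e^(−t/τ₁) = 0.0124089, e^(−t/τ₂) = 0.163602.
C₂ = 2.444·[1 − (9.72355·0.0124089 − 23.5760·0.163602)/(-13.8524)] = 2.444·0.730269 = 1.78478 g/L.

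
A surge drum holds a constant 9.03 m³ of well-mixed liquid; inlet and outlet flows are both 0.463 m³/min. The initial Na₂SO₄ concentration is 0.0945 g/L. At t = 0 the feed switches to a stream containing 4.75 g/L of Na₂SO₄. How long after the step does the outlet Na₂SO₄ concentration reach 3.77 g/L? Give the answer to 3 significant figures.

Mass balance on the solute (V constant): V dC/dt = Q(C_in − C), so τ = V/Q = 19.503 min.
C(t) = C_in + (C₀ − C_in) e^(−t/τ). Set C = 3.77 and solve for t:
e^(−t/τ) = (C − C_in)/(C₀ − C_in) = (3.77 − 4.75)/(0.0945 − 4.75) = 0.21050
t = −τ ln(…) = 19.503 × 1.5583 = 30.391 min.

30.4 min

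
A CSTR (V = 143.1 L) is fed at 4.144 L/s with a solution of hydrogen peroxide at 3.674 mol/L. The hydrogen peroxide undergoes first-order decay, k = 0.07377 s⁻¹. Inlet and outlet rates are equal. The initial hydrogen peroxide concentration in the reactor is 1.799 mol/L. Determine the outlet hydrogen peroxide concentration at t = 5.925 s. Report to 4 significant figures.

1.451 mol/L

V dC/dt = Q(C_in − C) − k V C.
This is linear with rate a = Q/V + k = 0.102729 s⁻¹.
C_ss = Q C_in/(Q + kV) = 1.03568 mol/L; C(t) = C_ss + (C₀ − C_ss) e^(−a t).
C(5.925) = 1.03568 + (0.763316)·e^(−0.102729·5.925) = 1.03568 + (0.763316)·0.544075 = 1.45099 mol/L.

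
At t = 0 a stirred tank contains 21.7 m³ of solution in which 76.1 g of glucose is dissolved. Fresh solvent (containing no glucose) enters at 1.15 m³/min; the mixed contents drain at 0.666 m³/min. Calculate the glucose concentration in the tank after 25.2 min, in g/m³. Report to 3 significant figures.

Let m(t) be the amount of glucose. Volume: V(t) = V₀ + (Q_in − Q_out) t = 21.7 + 0.48400 t; V(25.2) = 33.897 m³.
No glucose enters, so dm/dt = −Q_out · (m/V).
dm/m = −Q_out dt/(V₀ + 0.48400 t); integrating gives ln(m/m₀) = −(Q_out/(Q_in−Q_out)) ln(V/V₀).
m = m₀ (V₀/V)^(Q_out/(Q_in−Q_out)) = 76.1 × (21.7/33.897)^(1.3760) = 41.195 g.
C = m/V = 41.195/33.897 = 1.2153 g/m³.

1.22 g/m³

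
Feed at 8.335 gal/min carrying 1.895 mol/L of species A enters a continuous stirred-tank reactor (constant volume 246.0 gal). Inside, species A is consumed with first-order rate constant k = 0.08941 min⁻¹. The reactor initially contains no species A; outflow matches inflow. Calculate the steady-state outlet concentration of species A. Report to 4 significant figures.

0.5208 mol/L

Accumulation = in − out − consumed: V dC/dt = Q C_in − Q C − k V C.
Steady state (dC/dt = 0): C_ss = Q C_in/(Q + kV) = C_in/(1 + kV/Q).
C_ss = 8.335·1.895/(8.335 + 0.08941·246.0) = 15.7948/30.3299 = 0.520768 mol/L.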